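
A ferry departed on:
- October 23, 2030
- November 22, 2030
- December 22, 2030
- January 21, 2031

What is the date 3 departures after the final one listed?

Gaps between consecutive events: 30, 30, 30 days — a constant 30-day interval.
January 21, 2031 + 30 days = February 20, 2031.
February 20, 2031 + 30 days = March 22, 2031.
March 22, 2031 + 30 days = April 21, 2031.

April 21, 2031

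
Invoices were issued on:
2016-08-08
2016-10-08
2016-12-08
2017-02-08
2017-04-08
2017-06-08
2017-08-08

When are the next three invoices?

Each date is the 8th; the gaps (61, 61, 62, 59, 61, 61) track the month lengths.
The rule is the 8th of every 2 months.
October 2017: 2017-10-08.
Next: December 2017 → 2017-12-08.
Next: February 2018 → 2018-02-08.

2017-10-08, 2017-12-08, 2018-02-08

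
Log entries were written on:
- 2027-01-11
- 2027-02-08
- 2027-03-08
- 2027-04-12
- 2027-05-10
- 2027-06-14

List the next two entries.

These are Mondays at 28- or 35-day spacing (28, 28, 35, 28, 35).
The pattern: 2nd Monday of the month.
July 2027 — 2nd Monday is 2027-07-12.
August 2027 — 2nd Monday is 2027-08-09.

2027-07-12, 2027-08-09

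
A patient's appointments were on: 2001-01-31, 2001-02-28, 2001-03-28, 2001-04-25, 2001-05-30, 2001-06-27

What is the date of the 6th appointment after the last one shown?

These are Wednesdays with 28, 28, 28, 35, 28-day gaps.
Each is the final Wednesday of its month — 2001-01-31 is past the 28th, so '4th Wednesday' doesn't fit.
July 2001 ends with Wednesday 2001-07-25.
Last Wednesday of August 2001: 2001-08-29.
September 2001 ends with Wednesday 2001-09-26.
Last Wednesday of October 2001: 2001-10-31.
Last Wednesday of November 2001: 2001-11-28.
December 2001 ends with Wednesday 2001-12-26.

2001-12-26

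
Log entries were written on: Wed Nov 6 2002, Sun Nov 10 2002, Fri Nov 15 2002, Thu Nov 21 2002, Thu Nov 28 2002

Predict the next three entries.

Fri Dec 6 2002, Sun Dec 15 2002, Wed Dec 25 2002

Intervals are 4, 5, 6, 7 days — an arithmetic progression with common difference 1.
Next gap: 8 days. Thu Nov 28 2002 + 8 days = Fri Dec 6 2002.
Next gap: 9 days. Fri Dec 6 2002 + 9 days = Sun Dec 15 2002.
Next gap: 10 days. Sun Dec 15 2002 + 10 days = Wed Dec 25 2002.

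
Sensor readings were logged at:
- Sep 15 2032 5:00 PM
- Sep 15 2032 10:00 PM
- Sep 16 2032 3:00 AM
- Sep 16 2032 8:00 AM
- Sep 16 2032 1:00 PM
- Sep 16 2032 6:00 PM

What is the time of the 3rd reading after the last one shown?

Spacing: 5, 5, 5, 5, 5 h — constant 5 h.
Sep 16 2032 6:00 PM + 5 h = Sep 16 2032 11:00 PM.
Sep 16 2032 11:00 PM + 5 h = Sep 17 2032 4:00 AM.
Sep 17 2032 4:00 AM + 5 h = Sep 17 2032 9:00 AM.

Sep 17 2032 9:00 AM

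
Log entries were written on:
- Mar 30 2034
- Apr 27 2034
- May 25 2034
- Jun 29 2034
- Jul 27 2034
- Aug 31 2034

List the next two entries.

All Thursdays; the gaps (28, 28, 35, 28, 35) vary with month length.
This is the last Thursday of each month.
September 2034 ends with Thursday Sep 28 2034.
October 2034 ends with Thursday Oct 26 2034.

Sep 28 2034, Oct 26 2034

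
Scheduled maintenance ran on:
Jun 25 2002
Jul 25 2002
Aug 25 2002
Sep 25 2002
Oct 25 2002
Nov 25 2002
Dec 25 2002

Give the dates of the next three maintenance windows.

Each date is the 25th; the gaps (30, 31, 31, 30, 31, 30) track the month lengths.
The rule is the 25th of each month.
Next: January 2003 → Jan 25 2003.
Next: February 2003 → Feb 25 2003.
Next: March 2003 → Mar 25 2003.

Jan 25 2003, Feb 25 2003, Mar 25 2003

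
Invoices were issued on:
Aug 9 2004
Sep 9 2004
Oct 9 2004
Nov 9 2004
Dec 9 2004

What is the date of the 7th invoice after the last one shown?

Gaps: 31, 30, 31, 30 days — not constant. Every event is on the 9th of the month.
Pattern: the 9th of each month.
January 2005: Jan 9 2005.
Next: February 2005 → Feb 9 2005.
March 2005: Mar 9 2005.
Next: April 2005 → Apr 9 2005.
May 2005: May 9 2005.
Next: June 2005 → Jun 9 2005.
Next: July 2005 → Jul 9 2005.

Jul 9 2005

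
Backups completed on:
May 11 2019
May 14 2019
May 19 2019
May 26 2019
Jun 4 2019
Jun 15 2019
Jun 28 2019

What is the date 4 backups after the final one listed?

Sep 8 2019

Intervals are 3, 5, 7, 9, 11, 13 days — an arithmetic progression with common difference 2.
Next gap: 15 days. Jun 28 2019 + 15 days = Jul 13 2019.
Next gap: 17 days. Jul 13 2019 + 17 days = Jul 30 2019.
Next gap: 19 days. Jul 30 2019 + 19 days = Aug 18 2019.
Next gap: 21 days. Aug 18 2019 + 21 days = Sep 8 2019.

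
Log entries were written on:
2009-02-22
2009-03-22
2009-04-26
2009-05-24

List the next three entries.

Gaps: 28, 35, 28 days — a mix of 28 and 35. Every date is a Sunday.
Each is the 4th Sunday of its month.
4th Sunday of June 2009: 2009-06-28.
July 2009 — 4th Sunday is 2009-07-26.
August 2009 — 4th Sunday is 2009-08-23.

2009-06-28, 2009-07-26, 2009-08-23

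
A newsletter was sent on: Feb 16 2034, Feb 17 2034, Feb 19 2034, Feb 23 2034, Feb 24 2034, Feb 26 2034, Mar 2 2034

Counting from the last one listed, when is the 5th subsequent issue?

The gap pattern 1, 2, 4, 1, 2, 4 repeats every 3 events.
These are the Thursdays, Fridays and Sundays of each week.
Next Friday: Mar 3 2034.
The following Sunday is Mar 5 2034.
The following Thursday is Mar 9 2034.
The following Friday is Mar 10 2034.
Next Sunday: Mar 12 2034.

Mar 12 2034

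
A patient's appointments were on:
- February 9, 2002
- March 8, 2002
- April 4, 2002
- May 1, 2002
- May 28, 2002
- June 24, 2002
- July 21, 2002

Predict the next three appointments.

August 17, 2002; September 13, 2002; October 10, 2002

The spacing is 27, 27, 27, 27, 27, 27 days — always 27 days.
July 21, 2002 + 27 days = August 17, 2002.
August 17, 2002 + 27 days = September 13, 2002.
September 13, 2002 + 27 days = October 10, 2002.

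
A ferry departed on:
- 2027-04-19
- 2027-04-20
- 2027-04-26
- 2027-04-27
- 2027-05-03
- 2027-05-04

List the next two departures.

2027-05-10, 2027-05-11

Every event lands on a Monday or Tuesday (gaps cycle 1, 6, 1, 6, 1).
So the schedule is: every Monday and Tuesday.
The following Monday is 2027-05-10.
The following Tuesday is 2027-05-11.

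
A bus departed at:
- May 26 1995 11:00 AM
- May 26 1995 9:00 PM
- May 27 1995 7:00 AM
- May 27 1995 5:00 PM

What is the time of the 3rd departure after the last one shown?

May 28 1995 11:00 PM

Spacing: 10, 10, 10 h — constant 10 h.
May 27 1995 5:00 PM + 10 h = May 28 1995 3:00 AM.
May 28 1995 3:00 AM + 10 h = May 28 1995 1:00 PM.
May 28 1995 1:00 PM + 10 h = May 28 1995 11:00 PM.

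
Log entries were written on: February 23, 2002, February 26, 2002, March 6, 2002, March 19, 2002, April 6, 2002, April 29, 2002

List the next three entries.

May 27, 2002; June 29, 2002; August 6, 2002

Gaps: 3, 8, 13, 18, 23 days — each gap is 5 larger than the previous one.
Next gap: 28 days. April 29, 2002 + 28 days = May 27, 2002.
Next gap: 33 days. May 27, 2002 + 33 days = June 29, 2002.
Next gap: 38 days. June 29, 2002 + 38 days = August 6, 2002.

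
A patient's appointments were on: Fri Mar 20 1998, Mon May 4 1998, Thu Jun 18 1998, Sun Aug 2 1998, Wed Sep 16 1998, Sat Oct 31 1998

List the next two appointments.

Tue Dec 15 1998, Fri Jan 29 1999

Gaps between consecutive events: 45, 45, 45, 45, 45 days — a constant 45-day interval.
Sat Oct 31 1998 + 45 days = Tue Dec 15 1998.
Tue Dec 15 1998 + 45 days = Fri Jan 29 1999.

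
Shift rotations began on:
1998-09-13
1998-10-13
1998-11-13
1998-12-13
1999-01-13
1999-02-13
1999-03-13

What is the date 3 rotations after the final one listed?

Gaps: 30, 31, 30, 31, 31, 28 days — not constant. Every event is on the 13th of the month.
Pattern: the 13th of each month.
April 1999: 1999-04-13.
Next: May 1999 → 1999-05-13.
Next: June 1999 → 1999-06-13.

1999-06-13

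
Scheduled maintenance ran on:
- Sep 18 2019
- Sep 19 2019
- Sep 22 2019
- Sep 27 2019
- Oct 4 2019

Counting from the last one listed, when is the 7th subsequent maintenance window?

Jan 17 2020

Gaps: 1, 3, 5, 7 days — each gap is 2 larger than the previous one.
Next gap: 9 days. Oct 4 2019 + 9 days = Oct 13 2019.
Next gap: 11 days. Oct 13 2019 + 11 days = Oct 24 2019.
Next gap: 13 days. Oct 24 2019 + 13 days = Nov 6 2019.
Next gap: 15 days. Nov 6 2019 + 15 days = Nov 21 2019.
Next gap: 17 days. Nov 21 2019 + 17 days = Dec 8 2019.
Next gap: 19 days. Dec 8 2019 + 19 days = Dec 27 2019.
Next gap: 21 days. Dec 27 2019 + 21 days = Jan 17 2020.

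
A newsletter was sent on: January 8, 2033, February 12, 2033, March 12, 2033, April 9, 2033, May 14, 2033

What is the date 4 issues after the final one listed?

These are Saturdays at 28- or 35-day spacing (35, 28, 28, 35).
The pattern: 2nd Saturday of the month.
June 2033 — 2nd Saturday is June 11, 2033.
July 2033 — 2nd Saturday is July 9, 2033.
2nd Saturday of August 2033: August 13, 2033.
September 2033 — 2nd Saturday is September 10, 2033.

September 10, 2033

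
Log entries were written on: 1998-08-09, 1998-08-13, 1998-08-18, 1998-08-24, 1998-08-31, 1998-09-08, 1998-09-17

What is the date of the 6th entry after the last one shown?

1998-12-01

Gaps: 4, 5, 6, 7, 8, 9 days — each gap is 1 larger than the previous one.
Next gap: 10 days. 1998-09-17 + 10 days = 1998-09-27.
Next gap: 11 days. 1998-09-27 + 11 days = 1998-10-08.
Next gap: 12 days. 1998-10-08 + 12 days = 1998-10-20.
Next gap: 13 days. 1998-10-20 + 13 days = 1998-11-02.
Next gap: 14 days. 1998-11-02 + 14 days = 1998-11-16.
Next gap: 15 days. 1998-11-16 + 15 days = 1998-12-01.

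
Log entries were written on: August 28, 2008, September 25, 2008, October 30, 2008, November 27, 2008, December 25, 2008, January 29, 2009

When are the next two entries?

All Thursdays; the gaps (28, 35, 28, 28, 35) vary with month length.
This is the last Thursday of each month.
Last Thursday of February 2009: February 26, 2009.
March 2009 ends with Thursday March 26, 2009.

February 26, 2009; March 26, 2009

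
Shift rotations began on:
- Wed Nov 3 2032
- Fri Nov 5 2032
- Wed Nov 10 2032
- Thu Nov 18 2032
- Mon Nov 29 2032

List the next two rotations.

Mon Dec 13 2032, Thu Dec 30 2032

The spacing grows by 3 each time: 2, 5, 8, 11 days.
Next gap: 14 days. Mon Nov 29 2032 + 14 days = Mon Dec 13 2032.
Next gap: 17 days. Mon Dec 13 2032 + 17 days = Thu Dec 30 2032.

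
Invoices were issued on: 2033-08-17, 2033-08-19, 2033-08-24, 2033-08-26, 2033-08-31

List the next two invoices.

The gap pattern 2, 5, 2, 5 repeats every 2 events.
These are the Wednesdays and Fridays of each week.
Next Friday: 2033-09-02.
The following Wednesday is 2033-09-07.

2033-09-02, 2033-09-07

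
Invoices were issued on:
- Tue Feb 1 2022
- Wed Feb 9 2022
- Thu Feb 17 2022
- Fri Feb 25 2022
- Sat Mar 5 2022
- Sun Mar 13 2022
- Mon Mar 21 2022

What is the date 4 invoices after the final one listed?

The spacing is 8, 8, 8, 8, 8, 8 days — always 8 days.
Mon Mar 21 2022 + 8 days = Tue Mar 29 2022.
Tue Mar 29 2022 + 8 days = Wed Apr 6 2022.
Wed Apr 6 2022 + 8 days = Thu Apr 14 2022.
Thu Apr 14 2022 + 8 days = Fri Apr 22 2022.

Fri Apr 22 2022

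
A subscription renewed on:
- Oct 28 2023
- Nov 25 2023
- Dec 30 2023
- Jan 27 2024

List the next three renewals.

Feb 24 2024, Mar 30 2024, Apr 27 2024

Every date is a Saturday; gaps 28, 35, 28 days.
Each is the last Saturday of its month (at least one falls on the 29th or later, ruling out '4th Saturday').
February 2024 ends with Saturday Feb 24 2024.
March 2024 ends with Saturday Mar 30 2024.
April 2024 ends with Saturday Apr 27 2024.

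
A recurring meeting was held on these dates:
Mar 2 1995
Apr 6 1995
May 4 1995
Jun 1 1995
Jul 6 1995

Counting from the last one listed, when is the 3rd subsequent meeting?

Gaps: 35, 28, 28, 35 days — a mix of 28 and 35. Every date is a Thursday.
Each is the 1st Thursday of its month.
1st Thursday of August 1995: Aug 3 1995.
1st Thursday of September 1995: Sep 7 1995.
October 1995 — 1st Thursday is Oct 5 1995.

Oct 5 1995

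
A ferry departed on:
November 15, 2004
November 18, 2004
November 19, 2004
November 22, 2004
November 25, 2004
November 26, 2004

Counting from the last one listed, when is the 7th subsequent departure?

Gaps: 3, 1, 3, 3, 1 days — not constant, but cyclic with period 3.
The events fall on every Monday, Thursday and Friday.
Next Monday: November 29, 2004.
The following Thursday is December 2, 2004.
The following Friday is December 3, 2004.
Next Monday: December 6, 2004.
The following Thursday is December 9, 2004.
Next Friday: December 10, 2004.
Next Monday: December 13, 2004.

December 13, 2004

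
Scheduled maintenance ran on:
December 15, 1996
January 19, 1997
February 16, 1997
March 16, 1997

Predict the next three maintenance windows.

April 20, 1997; May 18, 1997; June 15, 1997

All dates are Sundays, 35, 28, 28 days apart.
Specifically, the 3rd Sunday of each month.
3rd Sunday of April 1997: April 20, 1997.
3rd Sunday of May 1997: May 18, 1997.
June 1997 — 3rd Sunday is June 15, 1997.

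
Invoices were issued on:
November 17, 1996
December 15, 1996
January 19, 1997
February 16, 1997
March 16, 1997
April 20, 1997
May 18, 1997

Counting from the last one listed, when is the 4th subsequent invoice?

Gaps: 28, 35, 28, 28, 35, 28 days — a mix of 28 and 35. Every date is a Sunday.
Each is the 3rd Sunday of its month.
3rd Sunday of June 1997: June 15, 1997.
3rd Sunday of July 1997: July 20, 1997.
August 1997 — 3rd Sunday is August 17, 1997.
September 1997 — 3rd Sunday is September 21, 1997.

September 21, 1997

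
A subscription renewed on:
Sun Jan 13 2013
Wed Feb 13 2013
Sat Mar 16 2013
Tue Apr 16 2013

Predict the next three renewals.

Fri May 17 2013, Mon Jun 17 2013, Thu Jul 18 2013

Gaps between consecutive events: 31, 31, 31 days — a constant 31-day interval.
Tue Apr 16 2013 + 31 days = Fri May 17 2013.
Fri May 17 2013 + 31 days = Mon Jun 17 2013.
Mon Jun 17 2013 + 31 days = Thu Jul 18 2013.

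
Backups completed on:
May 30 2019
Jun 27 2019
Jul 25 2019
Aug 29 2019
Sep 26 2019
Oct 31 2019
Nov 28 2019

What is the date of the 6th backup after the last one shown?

Every date is a Thursday; gaps 28, 28, 35, 28, 35, 28 days.
Each is the last Thursday of its month (at least one falls on the 29th or later, ruling out '4th Thursday').
December 2019 ends with Thursday Dec 26 2019.
Last Thursday of January 2020: Jan 30 2020.
Last Thursday of February 2020: Feb 27 2020.
March 2020 ends with Thursday Mar 26 2020.
Last Thursday of April 2020: Apr 30 2020.
May 2020 ends with Thursday May 28 2020.

May 28 2020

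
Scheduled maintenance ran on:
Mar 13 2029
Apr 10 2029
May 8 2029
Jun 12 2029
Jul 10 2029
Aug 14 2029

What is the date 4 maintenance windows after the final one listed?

Dec 11 2029

Gaps: 28, 28, 35, 28, 35 days — a mix of 28 and 35. Every date is a Tuesday.
Each is the 2nd Tuesday of its month.
2nd Tuesday of September 2029: Sep 11 2029.
2nd Tuesday of October 2029: Oct 9 2029.
November 2029 — 2nd Tuesday is Nov 13 2029.
December 2029 — 2nd Tuesday is Dec 11 2029.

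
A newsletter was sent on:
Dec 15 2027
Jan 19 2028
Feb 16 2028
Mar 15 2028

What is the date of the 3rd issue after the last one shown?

Gaps: 35, 28, 28 days — a mix of 28 and 35. Every date is a Wednesday.
Each is the 3rd Wednesday of its month.
3rd Wednesday of April 2028: Apr 19 2028.
May 2028 — 3rd Wednesday is May 17 2028.
3rd Wednesday of June 2028: Jun 21 2028.

Jun 21 2028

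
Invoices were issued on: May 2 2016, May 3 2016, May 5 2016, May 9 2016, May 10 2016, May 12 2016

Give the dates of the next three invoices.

Every event lands on a Monday or Tuesday or Thursday (gaps cycle 1, 2, 4, 1, 2).
So the schedule is: every Monday, Tuesday and Thursday.
Next Monday: May 16 2016.
Next Tuesday: May 17 2016.
The following Thursday is May 19 2016.

May 16 2016, May 17 2016, May 19 2016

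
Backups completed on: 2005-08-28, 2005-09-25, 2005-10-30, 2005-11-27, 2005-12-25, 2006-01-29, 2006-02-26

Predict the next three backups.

2006-03-26, 2006-04-30, 2006-05-28

These are Sundays with 28, 35, 28, 28, 35, 28-day gaps.
Each is the final Sunday of its month — 2005-10-30 is past the 28th, so '4th Sunday' doesn't fit.
Last Sunday of March 2006: 2006-03-26.
Last Sunday of April 2006: 2006-04-30.
May 2006 ends with Sunday 2006-05-28.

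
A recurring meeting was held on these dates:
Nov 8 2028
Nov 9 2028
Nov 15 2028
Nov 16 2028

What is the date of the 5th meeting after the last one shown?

Dec 6 2028

The gap pattern 1, 6, 1 repeats every 2 events.
These are the Wednesdays and Thursdays of each week.
Next Wednesday: Nov 22 2028.
Next Thursday: Nov 23 2028.
Next Wednesday: Nov 29 2028.
The following Thursday is Nov 30 2028.
The following Wednesday is Dec 6 2028.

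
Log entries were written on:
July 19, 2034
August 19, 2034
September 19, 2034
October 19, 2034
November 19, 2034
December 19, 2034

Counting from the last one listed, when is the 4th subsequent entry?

April 19, 2035

Each date is the 19th; the gaps (31, 31, 30, 31, 30) track the month lengths.
The rule is the 19th of each month.
Next: January 2035 → January 19, 2035.
February 2035: February 19, 2035.
March 2035: March 19, 2035.
April 2035: April 19, 2035.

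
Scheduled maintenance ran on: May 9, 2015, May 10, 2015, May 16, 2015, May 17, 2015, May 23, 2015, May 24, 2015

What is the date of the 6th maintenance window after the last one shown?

June 14, 2015

Gaps: 1, 6, 1, 6, 1 days — not constant, but cyclic with period 2.
The events fall on every Saturday and Sunday.
Next Saturday: May 30, 2015.
Next Sunday: May 31, 2015.
The following Saturday is June 6, 2015.
The following Sunday is June 7, 2015.
The following Saturday is June 13, 2015.
The following Sunday is June 14, 2015.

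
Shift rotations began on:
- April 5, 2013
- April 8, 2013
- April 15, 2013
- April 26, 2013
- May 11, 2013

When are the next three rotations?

Intervals are 3, 7, 11, 15 days — an arithmetic progression with common difference 4.
Next gap: 19 days. May 11, 2013 + 19 days = May 30, 2013.
Next gap: 23 days. May 30, 2013 + 23 days = June 22, 2013.
Next gap: 27 days. June 22, 2013 + 27 days = July 19, 2013.

May 30, 2013; June 22, 2013; July 19, 2013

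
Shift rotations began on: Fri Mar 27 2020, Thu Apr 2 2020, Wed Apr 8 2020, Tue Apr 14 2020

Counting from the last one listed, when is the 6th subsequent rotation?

Every event comes 6 days after the last (6, 6, 6).
Tue Apr 14 2020 + 6 days = Mon Apr 20 2020.
Mon Apr 20 2020 + 6 days = Sun Apr 26 2020.
Sun Apr 26 2020 + 6 days = Sat May 2 2020.
Sat May 2 2020 + 6 days = Fri May 8 2020.
Fri May 8 2020 + 6 days = Thu May 14 2020.
Thu May 14 2020 + 6 days = Wed May 20 2020.

Wed May 20 2020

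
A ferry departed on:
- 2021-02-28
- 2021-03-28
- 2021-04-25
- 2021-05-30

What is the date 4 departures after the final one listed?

2021-09-26

These are Sundays with 28, 28, 35-day gaps.
Each is the final Sunday of its month — 2021-05-30 is past the 28th, so '4th Sunday' doesn't fit.
June 2021 ends with Sunday 2021-06-27.
Last Sunday of July 2021: 2021-07-25.
Last Sunday of August 2021: 2021-08-29.
Last Sunday of September 2021: 2021-09-26.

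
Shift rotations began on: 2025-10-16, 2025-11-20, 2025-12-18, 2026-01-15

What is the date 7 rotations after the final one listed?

All dates are Thursdays, 35, 28, 28 days apart.
Specifically, the 3rd Thursday of each month.
February 2026 — 3rd Thursday is 2026-02-19.
March 2026 — 3rd Thursday is 2026-03-19.
3rd Thursday of April 2026: 2026-04-16.
May 2026 — 3rd Thursday is 2026-05-21.
June 2026 — 3rd Thursday is 2026-06-18.
July 2026 — 3rd Thursday is 2026-07-16.
August 2026 — 3rd Thursday is 2026-08-20.

2026-08-20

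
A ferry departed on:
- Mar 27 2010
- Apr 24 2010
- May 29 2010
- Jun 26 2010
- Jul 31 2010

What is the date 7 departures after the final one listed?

All Saturdays; the gaps (28, 35, 28, 35) vary with month length.
This is the last Saturday of each month.
Last Saturday of August 2010: Aug 28 2010.
September 2010 ends with Saturday Sep 25 2010.
Last Saturday of October 2010: Oct 30 2010.
Last Saturday of November 2010: Nov 27 2010.
Last Saturday of December 2010: Dec 25 2010.
Last Saturday of January 2011: Jan 29 2011.
February 2011 ends with Saturday Feb 26 2011.

Feb 26 2011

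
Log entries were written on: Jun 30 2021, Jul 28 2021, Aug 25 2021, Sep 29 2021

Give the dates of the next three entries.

Oct 27 2021, Nov 24 2021, Dec 29 2021

All Wednesdays; the gaps (28, 28, 35) vary with month length.
This is the last Wednesday of each month.
October 2021 ends with Wednesday Oct 27 2021.
Last Wednesday of November 2021: Nov 24 2021.
December 2021 ends with Wednesday Dec 29 2021.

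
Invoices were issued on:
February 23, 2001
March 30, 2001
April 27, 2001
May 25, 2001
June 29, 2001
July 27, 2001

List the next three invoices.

August 31, 2001; September 28, 2001; October 26, 2001

These are Fridays with 35, 28, 28, 35, 28-day gaps.
Each is the final Friday of its month — March 30, 2001 is past the 28th, so '4th Friday' doesn't fit.
Last Friday of August 2001: August 31, 2001.
September 2001 ends with Friday September 28, 2001.
October 2001 ends with Friday October 26, 2001.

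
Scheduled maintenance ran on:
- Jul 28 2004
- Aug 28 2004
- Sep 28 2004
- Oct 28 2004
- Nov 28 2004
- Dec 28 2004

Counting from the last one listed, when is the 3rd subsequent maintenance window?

Gaps: 31, 31, 30, 31, 30 days — not constant. Every event is on the 28th of the month.
Pattern: the 28th of each month.
January 2005: Jan 28 2005.
February 2005: Feb 28 2005.
March 2005: Mar 28 2005.

Mar 28 2005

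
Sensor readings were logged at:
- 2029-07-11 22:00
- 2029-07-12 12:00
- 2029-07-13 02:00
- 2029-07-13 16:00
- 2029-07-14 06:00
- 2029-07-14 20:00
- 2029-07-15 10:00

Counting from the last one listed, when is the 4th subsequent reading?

2029-07-17 18:00

Gaps: 14, 14, 14, 14, 14, 14 hours — each event is 14 hours after the previous one.
2029-07-15 10:00 + 14 h = 2029-07-16 00:00.
2029-07-16 00:00 + 14 h = 2029-07-16 14:00.
2029-07-16 14:00 + 14 h = 2029-07-17 04:00.
2029-07-17 04:00 + 14 h = 2029-07-17 18:00.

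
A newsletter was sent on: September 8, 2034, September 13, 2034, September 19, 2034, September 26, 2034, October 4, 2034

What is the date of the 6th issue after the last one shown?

December 12, 2034

Intervals are 5, 6, 7, 8 days — an arithmetic progression with common difference 1.
Next gap: 9 days. October 4, 2034 + 9 days = October 13, 2034.
Next gap: 10 days. October 13, 2034 + 10 days = October 23, 2034.
Next gap: 11 days. October 23, 2034 + 11 days = November 3, 2034.
Next gap: 12 days. November 3, 2034 + 12 days = November 15, 2034.
Next gap: 13 days. November 15, 2034 + 13 days = November 28, 2034.
Next gap: 14 days. November 28, 2034 + 14 days = December 12, 2034.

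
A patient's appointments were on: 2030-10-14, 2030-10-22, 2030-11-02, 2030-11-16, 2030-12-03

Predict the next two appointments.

Gaps: 8, 11, 14, 17 days — each gap is 3 larger than the previous one.
Next gap: 20 days. 2030-12-03 + 20 days = 2030-12-23.
Next gap: 23 days. 2030-12-23 + 23 days = 2031-01-15.

2030-12-23, 2031-01-15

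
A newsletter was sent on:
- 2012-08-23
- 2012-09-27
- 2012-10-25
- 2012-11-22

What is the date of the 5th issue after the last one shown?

2013-04-25

These are Thursdays at 28- or 35-day spacing (35, 28, 28).
The pattern: 4th Thursday of the month.
December 2012 — 4th Thursday is 2012-12-27.
January 2013 — 4th Thursday is 2013-01-24.
4th Thursday of February 2013: 2013-02-28.
March 2013 — 4th Thursday is 2013-03-28.
4th Thursday of April 2013: 2013-04-25.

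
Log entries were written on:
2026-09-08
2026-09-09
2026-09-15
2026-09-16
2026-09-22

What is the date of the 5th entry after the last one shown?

Every event lands on a Tuesday or Wednesday (gaps cycle 1, 6, 1, 6).
So the schedule is: every Tuesday and Wednesday.
The following Wednesday is 2026-09-23.
The following Tuesday is 2026-09-29.
Next Wednesday: 2026-09-30.
The following Tuesday is 2026-10-06.
Next Wednesday: 2026-10-07.

2026-10-07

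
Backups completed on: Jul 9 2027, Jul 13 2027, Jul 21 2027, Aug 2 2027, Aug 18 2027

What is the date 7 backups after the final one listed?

Mar 29 2028

Intervals are 4, 8, 12, 16 days — an arithmetic progression with common difference 4.
Next gap: 20 days. Aug 18 2027 + 20 days = Sep 7 2027.
Next gap: 24 days. Sep 7 2027 + 24 days = Oct 1 2027.
Next gap: 28 days. Oct 1 2027 + 28 days = Oct 29 2027.
Next gap: 32 days. Oct 29 2027 + 32 days = Nov 30 2027.
Next gap: 36 days. Nov 30 2027 + 36 days = Jan 5 2028.
Next gap: 40 days. Jan 5 2028 + 40 days = Feb 14 2028.
Next gap: 44 days. Feb 14 2028 + 44 days = Mar 29 2028.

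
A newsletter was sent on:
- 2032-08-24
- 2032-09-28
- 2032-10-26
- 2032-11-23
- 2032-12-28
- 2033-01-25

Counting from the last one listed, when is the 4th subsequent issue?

2033-05-24

All dates are Tuesdays, 35, 28, 28, 35, 28 days apart.
Specifically, the 4th Tuesday of each month.
4th Tuesday of February 2033: 2033-02-22.
4th Tuesday of March 2033: 2033-03-22.
April 2033 — 4th Tuesday is 2033-04-26.
May 2033 — 4th Tuesday is 2033-05-24.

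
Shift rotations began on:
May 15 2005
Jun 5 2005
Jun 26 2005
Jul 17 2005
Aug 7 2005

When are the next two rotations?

Aug 28 2005, Sep 18 2005

The spacing is 21, 21, 21, 21 days — always 21 days.
Aug 7 2005 + 21 days = Aug 28 2005.
Aug 28 2005 + 21 days = Sep 18 2005.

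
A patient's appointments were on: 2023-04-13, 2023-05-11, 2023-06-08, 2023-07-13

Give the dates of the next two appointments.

All dates are Thursdays, 28, 28, 35 days apart.
Specifically, the 2nd Thursday of each month.
August 2023 — 2nd Thursday is 2023-08-10.
September 2023 — 2nd Thursday is 2023-09-14.

2023-08-10, 2023-09-14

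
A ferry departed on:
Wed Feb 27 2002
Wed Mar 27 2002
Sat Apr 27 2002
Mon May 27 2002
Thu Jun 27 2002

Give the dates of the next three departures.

Sat Jul 27 2002, Tue Aug 27 2002, Fri Sep 27 2002

Each date is the 27th; the gaps (28, 31, 30, 31) track the month lengths.
The rule is the 27th of each month.
July 2002: Sat Jul 27 2002.
Next: August 2002 → Tue Aug 27 2002.
Next: September 2002 → Fri Sep 27 2002.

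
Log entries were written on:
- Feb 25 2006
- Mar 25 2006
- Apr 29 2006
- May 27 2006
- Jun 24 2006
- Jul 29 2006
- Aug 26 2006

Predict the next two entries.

Sep 30 2006, Oct 28 2006

Every date is a Saturday; gaps 28, 35, 28, 28, 35, 28 days.
Each is the last Saturday of its month (at least one falls on the 29th or later, ruling out '4th Saturday').
September 2006 ends with Saturday Sep 30 2006.
October 2006 ends with Saturday Oct 28 2006.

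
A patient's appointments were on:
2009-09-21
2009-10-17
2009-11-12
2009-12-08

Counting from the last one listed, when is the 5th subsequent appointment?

Every event comes 26 days after the last (26, 26, 26).
2009-12-08 + 26 days = 2010-01-03.
2010-01-03 + 26 days = 2010-01-29.
2010-01-29 + 26 days = 2010-02-24.
2010-02-24 + 26 days = 2010-03-22.
2010-03-22 + 26 days = 2010-04-17.

2010-04-17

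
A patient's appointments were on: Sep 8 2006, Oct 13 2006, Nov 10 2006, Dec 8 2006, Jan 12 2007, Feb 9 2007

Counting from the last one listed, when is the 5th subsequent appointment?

Jul 13 2007

Gaps: 35, 28, 28, 35, 28 days — a mix of 28 and 35. Every date is a Friday.
Each is the 2nd Friday of its month.
March 2007 — 2nd Friday is Mar 9 2007.
April 2007 — 2nd Friday is Apr 13 2007.
2nd Friday of May 2007: May 11 2007.
2nd Friday of June 2007: Jun 8 2007.
2nd Friday of July 2007: Jul 13 2007.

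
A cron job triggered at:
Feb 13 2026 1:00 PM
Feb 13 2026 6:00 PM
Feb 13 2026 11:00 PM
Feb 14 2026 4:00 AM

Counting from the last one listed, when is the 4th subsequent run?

Feb 15 2026 12:00 AM

Spacing: 5, 5, 5 h — constant 5 h.
Feb 14 2026 4:00 AM + 5 h = Feb 14 2026 9:00 AM.
Feb 14 2026 9:00 AM + 5 h = Feb 14 2026 2:00 PM.
Feb 14 2026 2:00 PM + 5 h = Feb 14 2026 7:00 PM.
Feb 14 2026 7:00 PM + 5 h = Feb 15 2026 12:00 AM.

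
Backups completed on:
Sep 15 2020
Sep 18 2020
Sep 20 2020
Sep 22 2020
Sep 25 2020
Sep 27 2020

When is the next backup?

Gaps: 3, 2, 2, 3, 2 days — not constant, but cyclic with period 3.
The events fall on every Tuesday, Friday and Sunday.
Next Tuesday: Sep 29 2020.

Sep 29 2020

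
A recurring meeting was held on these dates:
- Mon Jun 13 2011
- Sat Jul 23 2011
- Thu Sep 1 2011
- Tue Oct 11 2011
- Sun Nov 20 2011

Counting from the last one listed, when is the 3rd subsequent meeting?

Every event comes 40 days after the last (40, 40, 40, 40).
Sun Nov 20 2011 + 40 days = Fri Dec 30 2011.
Fri Dec 30 2011 + 40 days = Wed Feb 8 2012.
Wed Feb 8 2012 + 40 days = Mon Mar 19 2012.

Mon Mar 19 2012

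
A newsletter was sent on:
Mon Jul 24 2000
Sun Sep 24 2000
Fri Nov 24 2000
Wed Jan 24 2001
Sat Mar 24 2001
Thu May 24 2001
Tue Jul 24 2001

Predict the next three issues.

Gaps: 62, 61, 61, 59, 61, 61 days — not constant. Every event is on the 24th of the month.
Pattern: the 24th of every 2 months.
Next: September 2001 → Mon Sep 24 2001.
Next: November 2001 → Sat Nov 24 2001.
January 2002: Thu Jan 24 2002.

Mon Sep 24 2001, Sat Nov 24 2001, Thu Jan 24 2002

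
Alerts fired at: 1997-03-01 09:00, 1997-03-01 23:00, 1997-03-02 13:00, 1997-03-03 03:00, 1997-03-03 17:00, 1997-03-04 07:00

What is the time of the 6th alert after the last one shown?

1997-03-07 19:00

Gaps: 14, 14, 14, 14, 14 hours — each event is 14 hours after the previous one.
1997-03-04 07:00 + 14 h = 1997-03-04 21:00.
1997-03-04 21:00 + 14 h = 1997-03-05 11:00.
1997-03-05 11:00 + 14 h = 1997-03-06 01:00.
1997-03-06 01:00 + 14 h = 1997-03-06 15:00.
1997-03-06 15:00 + 14 h = 1997-03-07 05:00.
1997-03-07 05:00 + 14 h = 1997-03-07 19:00.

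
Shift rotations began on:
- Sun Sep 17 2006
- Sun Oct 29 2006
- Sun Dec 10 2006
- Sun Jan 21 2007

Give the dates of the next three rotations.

Sun Mar 4 2007, Sun Apr 15 2007, Sun May 27 2007

The spacing is 42, 42, 42 days — always 42 days.
Sun Jan 21 2007 + 42 days = Sun Mar 4 2007.
Sun Mar 4 2007 + 42 days = Sun Apr 15 2007.
Sun Apr 15 2007 + 42 days = Sun May 27 2007.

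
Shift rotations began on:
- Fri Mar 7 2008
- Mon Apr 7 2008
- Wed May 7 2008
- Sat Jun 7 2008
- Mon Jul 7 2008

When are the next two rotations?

The day-of-month is always 7 (31, 30, 31, 30 days between events).
So this recurs on the 7th of each month.
Next: August 2008 → Thu Aug 7 2008.
Next: September 2008 → Sun Sep 7 2008.

Thu Aug 7 2008, Sun Sep 7 2008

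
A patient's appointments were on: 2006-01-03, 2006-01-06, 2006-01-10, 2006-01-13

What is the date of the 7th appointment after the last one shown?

2006-02-07

Gaps: 3, 4, 3 days — not constant, but cyclic with period 2.
The events fall on every Tuesday and Friday.
The following Tuesday is 2006-01-17.
Next Friday: 2006-01-20.
Next Tuesday: 2006-01-24.
Next Friday: 2006-01-27.
The following Tuesday is 2006-01-31.
Next Friday: 2006-02-03.
The following Tuesday is 2006-02-07.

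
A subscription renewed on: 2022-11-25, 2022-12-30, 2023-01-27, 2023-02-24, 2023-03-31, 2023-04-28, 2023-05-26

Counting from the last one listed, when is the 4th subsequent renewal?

Every date is a Friday; gaps 35, 28, 28, 35, 28, 28 days.
Each is the last Friday of its month (at least one falls on the 29th or later, ruling out '4th Friday').
June 2023 ends with Friday 2023-06-30.
Last Friday of July 2023: 2023-07-28.
Last Friday of August 2023: 2023-08-25.
September 2023 ends with Friday 2023-09-29.

2023-09-29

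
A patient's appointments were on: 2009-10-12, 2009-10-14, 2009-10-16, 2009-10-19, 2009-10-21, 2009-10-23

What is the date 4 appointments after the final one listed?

2009-11-02

Gaps: 2, 2, 3, 2, 2 days — not constant, but cyclic with period 3.
The events fall on every Monday, Wednesday and Friday.
Next Monday: 2009-10-26.
The following Wednesday is 2009-10-28.
Next Friday: 2009-10-30.
Next Monday: 2009-11-02.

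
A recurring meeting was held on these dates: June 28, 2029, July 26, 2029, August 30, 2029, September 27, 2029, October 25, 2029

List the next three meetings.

November 29, 2029; December 27, 2029; January 31, 2030

Every date is a Thursday; gaps 28, 35, 28, 28 days.
Each is the last Thursday of its month (at least one falls on the 29th or later, ruling out '4th Thursday').
November 2029 ends with Thursday November 29, 2029.
Last Thursday of December 2029: December 27, 2029.
January 2030 ends with Thursday January 31, 2030.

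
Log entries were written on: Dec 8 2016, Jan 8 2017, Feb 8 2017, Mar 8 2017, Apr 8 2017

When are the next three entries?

May 8 2017, Jun 8 2017, Jul 8 2017

Each date is the 8th; the gaps (31, 31, 28, 31) track the month lengths.
The rule is the 8th of each month.
Next: May 2017 → May 8 2017.
Next: June 2017 → Jun 8 2017.
Next: July 2017 → Jul 8 2017.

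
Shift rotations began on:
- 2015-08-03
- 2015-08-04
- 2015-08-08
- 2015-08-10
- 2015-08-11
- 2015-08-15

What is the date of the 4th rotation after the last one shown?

2015-08-24

Every event lands on a Monday or Tuesday or Saturday (gaps cycle 1, 4, 2, 1, 4).
So the schedule is: every Monday, Tuesday and Saturday.
The following Monday is 2015-08-17.
Next Tuesday: 2015-08-18.
The following Saturday is 2015-08-22.
The following Monday is 2015-08-24.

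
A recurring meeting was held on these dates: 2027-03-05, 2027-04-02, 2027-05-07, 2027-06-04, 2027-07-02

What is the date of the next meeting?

2027-08-06

Gaps: 28, 35, 28, 28 days — a mix of 28 and 35. Every date is a Friday.
Each is the 1st Friday of its month.
1st Friday of August 2027: 2027-08-06.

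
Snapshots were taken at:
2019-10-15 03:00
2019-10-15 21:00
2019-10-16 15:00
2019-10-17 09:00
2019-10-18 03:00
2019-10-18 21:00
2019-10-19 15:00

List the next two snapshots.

2019-10-20 09:00, 2019-10-21 03:00

The interval is a steady 18 hours (18, 18, 18, 18, 18, 18).
2019-10-19 15:00 + 18 h = 2019-10-20 09:00.
2019-10-20 09:00 + 18 h = 2019-10-21 03:00.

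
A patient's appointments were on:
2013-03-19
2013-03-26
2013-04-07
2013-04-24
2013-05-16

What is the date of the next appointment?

Gaps: 7, 12, 17, 22 days — each gap is 5 larger than the previous one.
Next gap: 27 days. 2013-05-16 + 27 days = 2013-06-12.

2013-06-12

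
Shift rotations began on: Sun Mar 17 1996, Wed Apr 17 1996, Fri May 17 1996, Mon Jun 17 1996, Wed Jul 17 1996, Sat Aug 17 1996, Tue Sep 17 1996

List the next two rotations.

Each date is the 17th; the gaps (31, 30, 31, 30, 31, 31) track the month lengths.
The rule is the 17th of each month.
Next: October 1996 → Thu Oct 17 1996.
Next: November 1996 → Sun Nov 17 1996.

Thu Oct 17 1996, Sun Nov 17 1996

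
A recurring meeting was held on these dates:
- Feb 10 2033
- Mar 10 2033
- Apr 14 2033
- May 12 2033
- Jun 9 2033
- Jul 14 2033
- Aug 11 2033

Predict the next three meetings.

Gaps: 28, 35, 28, 28, 35, 28 days — a mix of 28 and 35. Every date is a Thursday.
Each is the 2nd Thursday of its month.
2nd Thursday of September 2033: Sep 8 2033.
2nd Thursday of October 2033: Oct 13 2033.
November 2033 — 2nd Thursday is Nov 10 2033.

Sep 8 2033, Oct 13 2033, Nov 10 2033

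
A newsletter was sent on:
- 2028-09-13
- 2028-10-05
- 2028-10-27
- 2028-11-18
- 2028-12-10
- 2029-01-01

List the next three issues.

2029-01-23, 2029-02-14, 2029-03-08

Every event comes 22 days after the last (22, 22, 22, 22, 22).
2029-01-01 + 22 days = 2029-01-23.
2029-01-23 + 22 days = 2029-02-14.
2029-02-14 + 22 days = 2029-03-08.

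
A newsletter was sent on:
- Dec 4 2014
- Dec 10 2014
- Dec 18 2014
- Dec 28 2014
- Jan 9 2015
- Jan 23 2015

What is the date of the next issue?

Feb 8 2015

Gaps: 6, 8, 10, 12, 14 days — each gap is 2 larger than the previous one.
Next gap: 16 days. Jan 23 2015 + 16 days = Feb 8 2015.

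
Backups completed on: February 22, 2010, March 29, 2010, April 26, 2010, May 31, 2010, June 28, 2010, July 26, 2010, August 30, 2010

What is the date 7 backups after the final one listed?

These are Mondays with 35, 28, 35, 28, 28, 35-day gaps.
Each is the final Monday of its month — March 29, 2010 is past the 28th, so '4th Monday' doesn't fit.
September 2010 ends with Monday September 27, 2010.
October 2010 ends with Monday October 25, 2010.
Last Monday of November 2010: November 29, 2010.
December 2010 ends with Monday December 27, 2010.
January 2011 ends with Monday January 31, 2011.
Last Monday of February 2011: February 28, 2011.
March 2011 ends with Monday March 28, 2011.

March 28, 2011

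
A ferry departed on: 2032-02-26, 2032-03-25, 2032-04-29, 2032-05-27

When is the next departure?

All Thursdays; the gaps (28, 35, 28) vary with month length.
This is the last Thursday of each month.
Last Thursday of June 2032: 2032-06-24.

2032-06-24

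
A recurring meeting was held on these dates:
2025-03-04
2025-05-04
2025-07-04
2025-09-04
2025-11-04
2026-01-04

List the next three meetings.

2026-03-04, 2026-05-04, 2026-07-04

The day-of-month is always 4 (61, 61, 62, 61, 61 days between events).
So this recurs on the 4th of every 2 months.
Next: March 2026 → 2026-03-04.
Next: May 2026 → 2026-05-04.
Next: July 2026 → 2026-07-04.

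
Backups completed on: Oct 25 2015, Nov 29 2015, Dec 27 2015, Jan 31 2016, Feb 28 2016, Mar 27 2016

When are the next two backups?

Every date is a Sunday; gaps 35, 28, 35, 28, 28 days.
Each is the last Sunday of its month (at least one falls on the 29th or later, ruling out '4th Sunday').
Last Sunday of April 2016: Apr 24 2016.
Last Sunday of May 2016: May 29 2016.

Apr 24 2016, May 29 2016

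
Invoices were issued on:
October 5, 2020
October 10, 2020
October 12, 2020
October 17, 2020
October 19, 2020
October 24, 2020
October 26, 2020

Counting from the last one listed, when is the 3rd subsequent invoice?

November 7, 2020

Gaps: 5, 2, 5, 2, 5, 2 days — not constant, but cyclic with period 2.
The events fall on every Monday and Saturday.
The following Saturday is October 31, 2020.
The following Monday is November 2, 2020.
The following Saturday is November 7, 2020.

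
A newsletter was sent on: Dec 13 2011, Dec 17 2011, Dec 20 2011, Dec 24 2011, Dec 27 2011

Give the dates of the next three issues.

Dec 31 2011, Jan 3 2012, Jan 7 2012

Every event lands on a Tuesday or Saturday (gaps cycle 4, 3, 4, 3).
So the schedule is: every Tuesday and Saturday.
The following Saturday is Dec 31 2011.
Next Tuesday: Jan 3 2012.
The following Saturday is Jan 7 2012.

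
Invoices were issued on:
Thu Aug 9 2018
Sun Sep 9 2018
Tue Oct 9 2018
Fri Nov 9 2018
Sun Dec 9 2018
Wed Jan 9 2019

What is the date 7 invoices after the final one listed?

Gaps: 31, 30, 31, 30, 31 days — not constant. Every event is on the 9th of the month.
Pattern: the 9th of each month.
February 2019: Sat Feb 9 2019.
March 2019: Sat Mar 9 2019.
Next: April 2019 → Tue Apr 9 2019.
Next: May 2019 → Thu May 9 2019.
Next: June 2019 → Sun Jun 9 2019.
July 2019: Tue Jul 9 2019.
August 2019: Fri Aug 9 2019.

Fri Aug 9 2019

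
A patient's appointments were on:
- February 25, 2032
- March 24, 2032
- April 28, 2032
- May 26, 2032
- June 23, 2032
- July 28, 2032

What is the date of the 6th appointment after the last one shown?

January 26, 2033

All dates are Wednesdays, 28, 35, 28, 28, 35 days apart.
Specifically, the 4th Wednesday of each month.
August 2032 — 4th Wednesday is August 25, 2032.
September 2032 — 4th Wednesday is September 22, 2032.
October 2032 — 4th Wednesday is October 27, 2032.
4th Wednesday of November 2032: November 24, 2032.
December 2032 — 4th Wednesday is December 22, 2032.
4th Wednesday of January 2033: January 26, 2033.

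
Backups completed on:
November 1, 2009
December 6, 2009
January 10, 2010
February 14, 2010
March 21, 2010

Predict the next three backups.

April 25, 2010; May 30, 2010; July 4, 2010

Every event comes 35 days after the last (35, 35, 35, 35).
March 21, 2010 + 35 days = April 25, 2010.
April 25, 2010 + 35 days = May 30, 2010.
May 30, 2010 + 35 days = July 4, 2010.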